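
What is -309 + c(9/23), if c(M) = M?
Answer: -7098/23 ≈ -308.61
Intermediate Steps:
-309 + c(9/23) = -309 + 9/23 = -7098/23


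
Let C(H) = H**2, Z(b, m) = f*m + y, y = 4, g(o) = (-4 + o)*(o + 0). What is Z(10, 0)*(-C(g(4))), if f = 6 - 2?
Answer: 0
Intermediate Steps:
g(o) = o*(-4 + o) (g(o) = (-4 + o)*o = o*(-4 + o))
f = 4
Z(b, m) = 4 + 4*m (Z(b, m) = 4*m + 4 = 4 + 4*m)
Z(10, 0)*(-C(g(4))) = (4 + 4*0)*(-(4*(-4 + 4))**2) = (4 + 0)*(-(4*0)**2) = 4*(-1*0**2) = 4*(-1*0) = 4*0 = 0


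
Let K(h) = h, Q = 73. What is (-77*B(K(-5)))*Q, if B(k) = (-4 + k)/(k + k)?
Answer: -50589/10 ≈ -5058.9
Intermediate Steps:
B(k) = (-4 + k)/(2*k) (B(k) = (-4 + k)/((2*k)) = (-4 + k)*(1/(2*k)) = (-4 + k)/(2*k))
(-77*B(K(-5)))*Q = -77*(-4 - 5)/(2*(-5))*73 = -77*(-1)*(-9)/(2*5)*73 = -77*9/10*73 = -693/10*73 = -50589/10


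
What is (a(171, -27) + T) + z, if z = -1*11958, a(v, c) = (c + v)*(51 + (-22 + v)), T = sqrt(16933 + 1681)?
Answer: 16842 + sqrt(18614) ≈ 16978.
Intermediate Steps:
T = sqrt(18614) ≈ 136.43
a(v, c) = (29 + v)*(c + v) (a(v, c) = (c + v)*(29 + v) = (29 + v)*(c + v))
z = -11958
(a(171, -27) + T) + z = ((171**2 + 29*(-27) + 29*171 - 27*171) + sqrt(18614)) - 11958 = ((29241 - 783 + 4959 - 4617) + sqrt(18614)) - 11958 = (28800 + sqrt(18614)) - 11958 = 16842 + sqrt(18614)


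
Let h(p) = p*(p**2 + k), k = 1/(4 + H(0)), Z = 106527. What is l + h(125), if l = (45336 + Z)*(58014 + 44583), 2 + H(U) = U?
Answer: 31165282797/2 ≈ 1.5583e+10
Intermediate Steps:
H(U) = -2 + U
l = 15580688211 (l = (45336 + 106527)*(58014 + 44583) = 151863*102597 = 15580688211)
k = 1/2 (k = 1/(4 + (-2 + 0)) = 1/(4 - 2) = 1/2 ≈ 0.50000)
h(p) = p*(1/2 + p**2) (h(p) = p*(p**2 + 1/2) = p*(1/2 + p**2))
l + h(125) = 15580688211 + (125**3 + (1/2)*125) = 15580688211 + (1953125 + 125/2) = 15580688211 + 3906375/2 = 31165282797/2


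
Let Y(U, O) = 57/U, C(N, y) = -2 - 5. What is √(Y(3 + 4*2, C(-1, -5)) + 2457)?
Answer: 2*√74481/11 ≈ 49.620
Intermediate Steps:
C(N, y) = -7
√(Y(3 + 4*2, C(-1, -5)) + 2457) = √(57/(3 + 4*2) + 2457) = √(57/(3 + 8) + 2457) = √(57/11 + 2457) = √(27084/11) = 2*√74481/11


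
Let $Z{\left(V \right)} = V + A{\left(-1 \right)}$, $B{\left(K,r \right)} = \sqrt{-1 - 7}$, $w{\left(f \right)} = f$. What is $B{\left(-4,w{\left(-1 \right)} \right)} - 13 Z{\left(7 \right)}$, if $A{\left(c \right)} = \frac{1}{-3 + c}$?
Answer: $- \frac{351}{4} + 2 i \sqrt{2} \approx -87.75 + 2.8284 i$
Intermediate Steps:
$B{\left(K,r \right)} = 2 i \sqrt{2}$ ($B{\left(K,r \right)} = \sqrt{-8} = 2 i \sqrt{2}$)
$Z{\left(V \right)} = - \frac{1}{4} + V$ ($Z{\left(V \right)} = V + \frac{1}{-3 - 1} = V + \frac{1}{-4} = V - \frac{1}{4} = - \frac{1}{4} + V$)
$B{\left(-4,w{\left(-1 \right)} \right)} - 13 Z{\left(7 \right)} = 2 i \sqrt{2} - 13 \left(- \frac{1}{4} + 7\right) = 2 i \sqrt{2} - \frac{351}{4} = - \frac{351}{4} + 2 i \sqrt{2}$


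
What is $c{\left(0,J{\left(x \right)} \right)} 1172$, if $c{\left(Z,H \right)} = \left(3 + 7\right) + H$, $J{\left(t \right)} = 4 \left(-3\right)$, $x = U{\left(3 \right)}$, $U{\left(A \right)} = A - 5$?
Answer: $-2344$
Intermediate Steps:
$U{\left(A \right)} = -5 + A$
$x = -2$ ($x = -5 + 3 = -2$)
$J{\left(t \right)} = -12$
$c{\left(Z,H \right)} = 10 + H$
$c{\left(0,J{\left(x \right)} \right)} 1172 = \left(10 - 12\right) 1172 = \left(-2\right) 1172 = -2344$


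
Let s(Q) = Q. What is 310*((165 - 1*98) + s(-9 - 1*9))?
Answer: 15190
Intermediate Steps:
310*((165 - 1*98) + s(-9 - 1*9)) = 310*((165 - 1*98) + (-9 - 1*9)) = 310*((165 - 98) + (-9 - 9)) = 310*(67 - 18) = 310*49 = 15190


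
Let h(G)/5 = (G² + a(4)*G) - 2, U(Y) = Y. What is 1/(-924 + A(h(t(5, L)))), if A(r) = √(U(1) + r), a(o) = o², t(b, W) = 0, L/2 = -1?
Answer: -308/284595 - I/284595 ≈ -0.0010822 - 3.5138e-6*I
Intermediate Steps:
L = -2 (L = 2*(-1) = -2)
h(G) = -10 + 5*G² + 80*G (h(G) = 5*((G² + 4²*G) - 2) = 5*((G² + 16*G) - 2) = 5*(-2 + G² + 16*G) = -10 + 5*G² + 80*G)
A(r) = √(1 + r)
1/(-924 + A(h(t(5, L)))) = 1/(-924 + √(1 + (-10 + 5*0² + 80*0))) = 1/(-924 + √(1 + (-10 + 5*0 + 0))) = 1/(-924 + √(1 + (-10 + 0 + 0))) = 1/(-924 + √(1 - 10)) = 1/(-924 + √(-9)) = 1/(-924 + 3*I) = (-924 - 3*I)/853785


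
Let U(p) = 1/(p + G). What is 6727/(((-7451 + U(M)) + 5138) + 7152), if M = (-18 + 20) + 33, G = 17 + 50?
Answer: 686154/493579 ≈ 1.3902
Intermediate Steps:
G = 67
M = 35 (M = 2 + 33 = 35)
U(p) = 1/(67 + p) (U(p) = 1/(p + 67) = 1/(67 + p))
6727/(((-7451 + U(M)) + 5138) + 7152) = 6727/(((-7451 + 1/(67 + 35)) + 5138) + 7152) = 6727/(((-7451 + 1/102) + 5138) + 7152) = 6727/((-760001/102 + 5138) + 7152) = 6727/(-235925/102 + 7152) = 6727/(493579/102) = 6727*(102/493579) = 686154/493579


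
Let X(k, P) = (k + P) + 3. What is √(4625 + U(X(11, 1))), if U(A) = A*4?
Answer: √4685 ≈ 68.447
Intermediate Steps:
X(k, P) = 3 + P + k (X(k, P) = (P + k) + 3 = 3 + P + k)
U(A) = 4*A
√(4625 + U(X(11, 1))) = √(4625 + 4*(3 + 1 + 11)) = √(4625 + 4*15) = √(4625 + 60) = √4685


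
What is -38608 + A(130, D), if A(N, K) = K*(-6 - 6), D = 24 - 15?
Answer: -38716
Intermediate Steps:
D = 9
A(N, K) = -12*K (A(N, K) = K*(-12) = -12*K)
-38608 + A(130, D) = -38608 - 12*9 = -38608 - 108 = -38716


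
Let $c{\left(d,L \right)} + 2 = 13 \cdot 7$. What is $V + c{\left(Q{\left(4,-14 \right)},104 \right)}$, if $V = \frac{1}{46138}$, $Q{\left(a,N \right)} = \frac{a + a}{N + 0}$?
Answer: $\frac{4106283}{46138} \approx 89.0$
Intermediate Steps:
$Q{\left(a,N \right)} = \frac{2 a}{N}$
$c{\left(d,L \right)} = 89$ ($c{\left(d,L \right)} = -2 + 13 \cdot 7 = -2 + 91 = 89$)
$V = \frac{1}{46138} \approx 2.1674 \cdot 10^{-5}$
$V + c{\left(Q{\left(4,-14 \right)},104 \right)} = \frac{1}{46138} + 89 = \frac{4106283}{46138}$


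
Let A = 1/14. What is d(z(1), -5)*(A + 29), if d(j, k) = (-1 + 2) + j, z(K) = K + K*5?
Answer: 407/2 ≈ 203.50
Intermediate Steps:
z(K) = 6*K (z(K) = K + 5*K = 6*K)
A = 1/14 ≈ 0.071429
d(j, k) = 1 + j
d(z(1), -5)*(A + 29) = (1 + 6*1)*(1/14 + 29) = (1 + 6)*(407/14) = 7*(407/14) = 407/2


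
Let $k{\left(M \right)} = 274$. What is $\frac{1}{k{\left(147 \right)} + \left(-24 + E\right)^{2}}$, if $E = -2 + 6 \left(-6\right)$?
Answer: $\frac{1}{4118} \approx 0.00024284$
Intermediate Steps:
$E = -38$ ($E = -2 - 36 = -38$)
$\frac{1}{k{\left(147 \right)} + \left(-24 + E\right)^{2}} = \frac{1}{274 + \left(-24 - 38\right)^{2}} = \frac{1}{274 + \left(-62\right)^{2}} = \frac{1}{274 + 3844} = \frac{1}{4118}$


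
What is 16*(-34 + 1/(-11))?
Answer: -6000/11 ≈ -545.45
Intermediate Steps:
16*(-34 + 1/(-11)) = 16*(-34 - 1/11) = 16*(-375/11) = -6000/11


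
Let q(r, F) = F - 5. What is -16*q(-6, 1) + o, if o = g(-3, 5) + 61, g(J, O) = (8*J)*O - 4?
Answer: 1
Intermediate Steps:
g(J, O) = -4 + 8*J*O (g(J, O) = 8*J*O - 4 = -4 + 8*J*O)
q(r, F) = -5 + F
o = -63 (o = (-4 + 8*(-3)*5) + 61 = (-4 - 120) + 61 = -124 + 61 = -63)
-16*q(-6, 1) + o = -16*(-5 + 1) - 63 = -16*(-4) - 63 = 64 - 63 = 1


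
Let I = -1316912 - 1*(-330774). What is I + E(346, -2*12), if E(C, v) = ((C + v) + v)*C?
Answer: -883030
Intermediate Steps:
I = -986138 (I = -1316912 + 330774 = -986138)
E(C, v) = C*(C + 2*v) (E(C, v) = (C + 2*v)*C = C*(C + 2*v))
I + E(346, -2*12) = -986138 + 346*(346 + 2*(-2*12)) = -986138 + 346*(346 + 2*(-24)) = -986138 + 346*(346 - 48) = -986138 + 346*298 = -986138 + 103108 = -883030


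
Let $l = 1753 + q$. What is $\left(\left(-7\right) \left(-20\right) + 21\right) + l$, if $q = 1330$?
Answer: $3244$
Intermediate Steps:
$l = 3083$ ($l = 1753 + 1330 = 3083$)
$\left(\left(-7\right) \left(-20\right) + 21\right) + l = \left(\left(-7\right) \left(-20\right) + 21\right) + 3083 = \left(140 + 21\right) + 3083 = 161 + 3083 = 3244$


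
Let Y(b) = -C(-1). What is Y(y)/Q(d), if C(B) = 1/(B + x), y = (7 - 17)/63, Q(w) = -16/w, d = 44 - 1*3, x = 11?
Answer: 41/160 ≈ 0.25625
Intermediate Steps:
d = 41 (d = 44 - 3 = 41)
y = -10/63 (y = -10*1/63 = -10/63 ≈ -0.15873)
C(B) = 1/(11 + B) (C(B) = 1/(B + 11) = 1/(11 + B))
Y(b) = -1/10 (Y(b) = -1/(11 - 1) = -1/10)
Y(y)/Q(d) = -1/(10*((-16/41))) = -1/(10*((-16*1/41))) = -1/(10*(-16/41)) = -1/10*(-41/16) = 41/160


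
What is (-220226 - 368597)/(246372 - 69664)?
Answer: -588823/176708 ≈ -3.3322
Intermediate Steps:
(-220226 - 368597)/(246372 - 69664) = -588823/176708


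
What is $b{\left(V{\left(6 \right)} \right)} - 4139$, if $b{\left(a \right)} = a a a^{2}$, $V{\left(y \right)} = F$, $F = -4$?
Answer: $-3883$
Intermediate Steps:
$V{\left(y \right)} = -4$
$b{\left(a \right)} = a^{4}$ ($b{\left(a \right)} = a^{2} a^{2} = a^{4}$)
$b{\left(V{\left(6 \right)} \right)} - 4139 = \left(-4\right)^{4} - 4139 = 256 - 4139 = -3883$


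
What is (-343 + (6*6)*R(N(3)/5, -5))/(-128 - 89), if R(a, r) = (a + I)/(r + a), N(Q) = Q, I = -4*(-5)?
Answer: 5627/2387 ≈ 2.3574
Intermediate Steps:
I = 20
R(a, r) = (20 + a)/(a + r) (R(a, r) = (a + 20)/(r + a) = (20 + a)/(a + r))
(-343 + (6*6)*R(N(3)/5, -5))/(-128 - 89) = (-343 + (6*6)*((20 + 3/5)/(3/5 - 5)))/(-128 - 89) = (-343 + 36*((20 + 3*(1/5))/(3*(1/5) - 5)))/(-217) = (-343 + 36*((20 + 3/5)/(3/5 - 5)))*(-1/217) = (-343 + 36*((103/5)/(-22/5)))*(-1/217) = (-343 + 36*(-5/22*103/5))*(-1/217) = (-343 + 36*(-103/22))*(-1/217) = (-343 - 1854/11)*(-1/217) = -5627/11*(-1/217) = 5627/2387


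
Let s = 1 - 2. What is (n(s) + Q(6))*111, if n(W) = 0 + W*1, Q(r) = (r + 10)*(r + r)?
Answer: 21201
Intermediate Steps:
Q(r) = 2*r*(10 + r) (Q(r) = (10 + r)*(2*r) = 2*r*(10 + r))
s = -1
n(W) = W (n(W) = 0 + W = W)
(n(s) + Q(6))*111 = (-1 + 2*6*(10 + 6))*111 = (-1 + 2*6*16)*111 = (-1 + 192)*111 = 191*111 = 21201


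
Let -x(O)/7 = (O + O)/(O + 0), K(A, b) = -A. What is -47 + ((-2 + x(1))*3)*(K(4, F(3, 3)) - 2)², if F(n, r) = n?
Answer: -1775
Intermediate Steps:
x(O) = -14 (x(O) = -7*(O + O)/(O + 0) = -7*2*O/O = -7*2 = -14)
-47 + ((-2 + x(1))*3)*(K(4, F(3, 3)) - 2)² = -47 + ((-2 - 14)*3)*(-1*4 - 2)² = -47 + (-16*3)*(-4 - 2)² = -47 - 48*(-6)² = -47 - 48*36 = -47 - 1728 = -1775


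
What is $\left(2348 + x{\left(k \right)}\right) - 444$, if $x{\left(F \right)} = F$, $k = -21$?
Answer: $1883$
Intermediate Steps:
$\left(2348 + x{\left(k \right)}\right) - 444 = \left(2348 - 21\right) - 444 = 2327 - 444 = 1883$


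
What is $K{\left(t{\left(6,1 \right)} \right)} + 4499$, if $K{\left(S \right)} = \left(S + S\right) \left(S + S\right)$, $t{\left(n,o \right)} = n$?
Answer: $4643$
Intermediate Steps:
$K{\left(S \right)} = 4 S^{2}$ ($K{\left(S \right)} = 2 S 2 S = 4 S^{2}$)
$K{\left(t{\left(6,1 \right)} \right)} + 4499 = 4 \cdot 6^{2} + 4499 = 4 \cdot 36 + 4499 = 144 + 4499 = 4643$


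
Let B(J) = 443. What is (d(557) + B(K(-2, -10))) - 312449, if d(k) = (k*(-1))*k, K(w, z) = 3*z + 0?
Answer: -622255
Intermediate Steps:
K(w, z) = 3*z
d(k) = -k**2 (d(k) = (-k)*k = -k**2)
(d(557) + B(K(-2, -10))) - 312449 = (-1*557**2 + 443) - 312449 = (-1*310249 + 443) - 312449 = (-310249 + 443) - 312449 = -309806 - 312449 = -622255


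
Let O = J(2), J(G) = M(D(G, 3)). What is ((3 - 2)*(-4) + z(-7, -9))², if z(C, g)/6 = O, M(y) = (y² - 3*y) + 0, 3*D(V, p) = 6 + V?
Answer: 784/9 ≈ 87.111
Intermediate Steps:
D(V, p) = 2 + V/3 (D(V, p) = (6 + V)/3 = 2 + V/3)
M(y) = y² - 3*y
J(G) = (-1 + G/3)*(2 + G/3) (J(G) = (2 + G/3)*(-3 + (2 + G/3)) = (2 + G/3)*(-1 + G/3) = (-1 + G/3)*(2 + G/3))
O = -8/9 (O = (-3 + 2)*(6 + 2)/9 = (⅑)*(-1)*8 = -8/9 ≈ -0.88889)
z(C, g) = -16/3 (z(C, g) = 6*(-8/9) = -16/3)
((3 - 2)*(-4) + z(-7, -9))² = ((3 - 2)*(-4) - 16/3)² = (1*(-4) - 16/3)² = (-4 - 16/3)² = (-28/3)² = 784/9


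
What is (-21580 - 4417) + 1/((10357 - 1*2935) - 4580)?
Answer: -73883473/2842 ≈ -25997.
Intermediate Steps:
(-21580 - 4417) + 1/((10357 - 1*2935) - 4580) = -25997 + 1/((10357 - 2935) - 4580) = -25997 + 1/(7422 - 4580) = -25997 + 1/2842 = -73883473/2842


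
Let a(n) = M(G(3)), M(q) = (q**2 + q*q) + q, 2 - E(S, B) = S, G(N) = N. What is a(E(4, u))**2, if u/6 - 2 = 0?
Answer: 441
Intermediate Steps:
u = 12 (u = 12 + 6*0 = 12 + 0 = 12)
E(S, B) = 2 - S
M(q) = q + 2*q**2 (M(q) = (q**2 + q**2) + q = 2*q**2 + q = q + 2*q**2)
a(n) = 21 (a(n) = 3*(1 + 2*3) = 3*(1 + 6) = 3*7 = 21)
a(E(4, u))**2 = 21**2 = 441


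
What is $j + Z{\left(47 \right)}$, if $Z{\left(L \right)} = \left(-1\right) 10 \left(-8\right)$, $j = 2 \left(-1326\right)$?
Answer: $-2572$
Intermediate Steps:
$j = -2652$
$Z{\left(L \right)} = 80$ ($Z{\left(L \right)} = \left(-10\right) \left(-8\right) = 80$)
$j + Z{\left(47 \right)} = -2652 + 80 = -2572$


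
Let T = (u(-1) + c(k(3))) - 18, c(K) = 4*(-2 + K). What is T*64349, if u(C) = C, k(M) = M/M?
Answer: -1480027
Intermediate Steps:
k(M) = 1
c(K) = -8 + 4*K
T = -23 (T = (-1 + (-8 + 4*1)) - 18 = (-1 + (-8 + 4)) - 18 = (-1 - 4) - 18 = -5 - 18 = -23)
T*64349 = -23*64349 = -1480027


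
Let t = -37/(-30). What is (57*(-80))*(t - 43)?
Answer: 190456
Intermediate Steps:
t = 37/30 (t = -37*(-1/30) = 37/30 ≈ 1.2333)
(57*(-80))*(t - 43) = (57*(-80))*(37/30 - 43) = -4560*(-1253/30) = 190456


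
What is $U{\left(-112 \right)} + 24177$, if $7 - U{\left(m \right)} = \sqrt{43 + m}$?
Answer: $24184 - i \sqrt{69} \approx 24184.0 - 8.3066 i$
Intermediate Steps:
$U{\left(m \right)} = 7 - \sqrt{43 + m}$
$U{\left(-112 \right)} + 24177 = \left(7 - \sqrt{43 - 112}\right) + 24177 = \left(7 - \sqrt{-69}\right) + 24177 = \left(7 - i \sqrt{69}\right) + 24177 = 24184 - i \sqrt{69}$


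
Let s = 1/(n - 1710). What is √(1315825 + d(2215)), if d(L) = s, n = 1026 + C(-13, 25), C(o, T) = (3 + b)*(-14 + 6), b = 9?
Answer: √200136982305/390 ≈ 1147.1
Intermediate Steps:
C(o, T) = -96 (C(o, T) = (3 + 9)*(-14 + 6) = 12*(-8) = -96)
n = 930 (n = 1026 - 96 = 930)
s = -1/780 (s = 1/(930 - 1710) = 1/(-780) = -1/780 ≈ -0.0012821)
d(L) = -1/780
√(1315825 + d(2215)) = √(1315825 - 1/780) = √(1026343499/780) = √200136982305/390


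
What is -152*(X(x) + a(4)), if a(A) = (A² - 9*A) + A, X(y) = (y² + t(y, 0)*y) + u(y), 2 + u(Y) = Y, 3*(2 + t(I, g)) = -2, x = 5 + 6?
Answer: -38608/3 ≈ -12869.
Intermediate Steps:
x = 11
t(I, g) = -8/3 (t(I, g) = -2 + (⅓)*(-2) = -2 - ⅔ = -8/3)
u(Y) = -2 + Y
X(y) = -2 + y² - 5*y/3 (X(y) = (y² - 8*y/3) + (-2 + y) = -2 + y² - 5*y/3)
a(A) = A² - 8*A
-152*(X(x) + a(4)) = -152*((-2 + 11² - 5/3*11) + 4*(-8 + 4)) = -152*((-2 + 121 - 55/3) + 4*(-4)) = -152*(302/3 - 16) = -152*254/3 = -38608/3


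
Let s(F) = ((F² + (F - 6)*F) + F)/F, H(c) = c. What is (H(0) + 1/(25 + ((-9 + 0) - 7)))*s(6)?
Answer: 7/9 ≈ 0.77778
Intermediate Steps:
s(F) = (F + F² + F*(-6 + F))/F (s(F) = ((F² + (-6 + F)*F) + F)/F = ((F² + F*(-6 + F)) + F)/F = (F + F² + F*(-6 + F))/F)
(H(0) + 1/(25 + ((-9 + 0) - 7)))*s(6) = (0 + 1/(25 + ((-9 + 0) - 7)))*(-5 + 2*6) = (0 + 1/(25 + (-9 - 7)))*(-5 + 12) = (0 + 1/(25 - 16))*7 = (0 + 1/9)*7 = (0 + ⅑)*7 = (⅑)*7 = 7/9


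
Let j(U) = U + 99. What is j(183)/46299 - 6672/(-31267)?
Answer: 105908074/482543611 ≈ 0.21948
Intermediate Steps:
j(U) = 99 + U
j(183)/46299 - 6672/(-31267) = (99 + 183)/46299 - 6672/(-31267) = 282*(1/46299) - 6672*(-1/31267) = 94/15433 + 6672/31267 = 105908074/482543611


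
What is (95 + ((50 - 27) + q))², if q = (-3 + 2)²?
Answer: 14161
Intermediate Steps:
q = 1 (q = (-1)² = 1)
(95 + ((50 - 27) + q))² = (95 + ((50 - 27) + 1))² = (95 + (23 + 1))² = (95 + 24)² = 119² = 14161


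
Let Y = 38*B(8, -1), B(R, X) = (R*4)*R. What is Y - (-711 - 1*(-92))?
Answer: 10347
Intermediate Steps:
B(R, X) = 4*R² (B(R, X) = (4*R)*R = 4*R²)
Y = 9728 (Y = 38*(4*8²) = 38*(4*64) = 38*256 = 9728)
Y - (-711 - 1*(-92)) = 9728 - (-711 - 1*(-92)) = 9728 - (-711 + 92) = 9728 - 1*(-619) = 9728 + 619 = 10347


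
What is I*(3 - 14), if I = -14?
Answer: 154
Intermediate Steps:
I*(3 - 14) = -14*(3 - 14) = -14*(-11) = 154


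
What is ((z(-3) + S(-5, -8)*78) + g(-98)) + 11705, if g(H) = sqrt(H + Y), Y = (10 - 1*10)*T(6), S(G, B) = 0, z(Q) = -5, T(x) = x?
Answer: 11700 + 7*I*sqrt(2) ≈ 11700.0 + 9.8995*I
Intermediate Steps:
Y = 0 (Y = (10 - 1*10)*6 = (10 - 10)*6 = 0*6 = 0)
g(H) = sqrt(H) (g(H) = sqrt(H + 0) = sqrt(H))
((z(-3) + S(-5, -8)*78) + g(-98)) + 11705 = ((-5 + 0*78) + sqrt(-98)) + 11705 = ((-5 + 0) + 7*I*sqrt(2)) + 11705 = (-5 + 7*I*sqrt(2)) + 11705 = 11700 + 7*I*sqrt(2)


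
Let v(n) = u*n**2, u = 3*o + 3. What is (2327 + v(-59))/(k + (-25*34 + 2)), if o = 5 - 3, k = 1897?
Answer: 33656/1049 ≈ 32.084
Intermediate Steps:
o = 2
u = 9 (u = 3*2 + 3 = 6 + 3 = 9)
v(n) = 9*n**2
(2327 + v(-59))/(k + (-25*34 + 2)) = (2327 + 9*(-59)**2)/(1897 + (-25*34 + 2)) = (2327 + 9*3481)/(1897 + (-850 + 2)) = (2327 + 31329)/(1897 - 848) = 33656/1049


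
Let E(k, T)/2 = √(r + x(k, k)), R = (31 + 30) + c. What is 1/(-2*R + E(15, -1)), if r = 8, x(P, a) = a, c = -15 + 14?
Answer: -30/3577 - √23/7154 ≈ -0.0090573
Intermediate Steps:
c = -1
R = 60 (R = (31 + 30) - 1 = 61 - 1 = 60)
E(k, T) = 2*√(8 + k)
1/(-2*R + E(15, -1)) = 1/(-2*60 + 2*√(8 + 15)) = 1/(-120 + 2*√23)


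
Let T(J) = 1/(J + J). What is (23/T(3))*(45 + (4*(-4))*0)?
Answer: 6210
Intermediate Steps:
T(J) = 1/(2*J)
(23/T(3))*(45 + (4*(-4))*0) = (23/(((½)/3)))*(45 + (4*(-4))*0) = (23/(((½)*(⅓))))*(45 - 16*0) = (23/(⅙))*(45 + 0) = (23*6)*45 = 138*45 = 6210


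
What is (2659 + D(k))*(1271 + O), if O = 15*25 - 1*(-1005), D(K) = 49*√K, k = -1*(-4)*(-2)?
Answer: 7049009 + 259798*I*√2 ≈ 7.049e+6 + 3.6741e+5*I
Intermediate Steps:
k = -8 (k = 4*(-2) = -8)
O = 1380 (O = 375 + 1005 = 1380)
(2659 + D(k))*(1271 + O) = (2659 + 49*√(-8))*(1271 + 1380) = (2659 + 49*(2*I*√2))*2651 = (2659 + 98*I*√2)*2651 = 7049009 + 259798*I*√2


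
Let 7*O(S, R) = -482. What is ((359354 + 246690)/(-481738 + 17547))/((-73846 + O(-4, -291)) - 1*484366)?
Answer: 303022/129574474679 ≈ 2.3386e-6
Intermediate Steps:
O(S, R) = -482/7 (O(S, R) = (⅐)*(-482) = -482/7)
((359354 + 246690)/(-481738 + 17547))/((-73846 + O(-4, -291)) - 1*484366) = ((359354 + 246690)/(-481738 + 17547))/((-73846 - 482/7) - 1*484366) = (606044/(-464191))/(-517404/7 - 484366) = (606044*(-1/464191))/(-3907966/7) = -606044/464191*(-7/3907966) = 303022/129574474679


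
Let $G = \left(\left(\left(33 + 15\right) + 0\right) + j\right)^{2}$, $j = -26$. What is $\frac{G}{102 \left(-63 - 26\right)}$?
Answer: $- \frac{242}{4539} \approx -0.053316$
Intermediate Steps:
$G = 484$ ($G = \left(\left(\left(33 + 15\right) + 0\right) - 26\right)^{2} = \left(\left(48 + 0\right) - 26\right)^{2} = \left(48 - 26\right)^{2} = 22^{2} = 484$)
$\frac{G}{102 \left(-63 - 26\right)} = \frac{484}{102 \left(-63 - 26\right)} = \frac{484}{102 \left(-89\right)} = \frac{484}{-9078} = 484 \left(- \frac{1}{9078}\right) = - \frac{242}{4539}$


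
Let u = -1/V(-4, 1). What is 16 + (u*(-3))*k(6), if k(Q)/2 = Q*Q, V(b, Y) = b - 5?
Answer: -8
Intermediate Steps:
V(b, Y) = -5 + b
k(Q) = 2*Q**2 (k(Q) = 2*(Q*Q) = 2*Q**2)
u = 1/9 (u = -1/(-5 - 4) = -1/(-9) = -1*(-1/9) = 1/9 ≈ 0.11111)
16 + (u*(-3))*k(6) = 16 + ((1/9)*(-3))*(2*6**2) = 16 - 2*36/3 = 16 - 1/3*72 = 16 - 24 = -8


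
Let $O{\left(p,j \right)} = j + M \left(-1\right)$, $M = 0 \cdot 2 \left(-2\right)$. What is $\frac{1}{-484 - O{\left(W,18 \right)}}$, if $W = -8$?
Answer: $- \frac{1}{502} \approx -0.001992$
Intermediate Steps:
$M = 0$ ($M = 0 \left(-2\right) = 0$)
$O{\left(p,j \right)} = j$ ($O{\left(p,j \right)} = j + 0 \left(-1\right) = j + 0 = j$)
$\frac{1}{-484 - O{\left(W,18 \right)}} = \frac{1}{-484 - 18} = \frac{1}{-502} = - \frac{1}{502}$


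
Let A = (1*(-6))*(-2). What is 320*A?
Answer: 3840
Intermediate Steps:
A = 12 (A = -6*(-2) = 12)
320*A = 320*12 = 3840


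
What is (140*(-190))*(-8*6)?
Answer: 1276800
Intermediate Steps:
(140*(-190))*(-8*6) = -26600*(-48) = 1276800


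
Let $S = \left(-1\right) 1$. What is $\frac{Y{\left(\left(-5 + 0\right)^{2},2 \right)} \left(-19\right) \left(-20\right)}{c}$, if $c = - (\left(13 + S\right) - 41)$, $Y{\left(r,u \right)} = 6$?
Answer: $\frac{2280}{29} \approx 78.621$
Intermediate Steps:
$S = -1$
$c = 29$ ($c = - (\left(13 - 1\right) - 41) = - (12 - 41) = \left(-1\right) \left(-29\right) = 29$)
$\frac{Y{\left(\left(-5 + 0\right)^{2},2 \right)} \left(-19\right) \left(-20\right)}{c} = \frac{6 \left(-19\right) \left(-20\right)}{29} = \left(-114\right) \left(-20\right) \frac{1}{29} = 2280 \cdot \frac{1}{29} = \frac{2280}{29}$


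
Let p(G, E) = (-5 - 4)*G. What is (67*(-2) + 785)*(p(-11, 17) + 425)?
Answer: 341124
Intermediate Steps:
p(G, E) = -9*G
(67*(-2) + 785)*(p(-11, 17) + 425) = (67*(-2) + 785)*(-9*(-11) + 425) = (-134 + 785)*(99 + 425) = 651*524 = 341124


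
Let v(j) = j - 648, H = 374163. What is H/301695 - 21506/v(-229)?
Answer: 2272131207/88195505 ≈ 25.762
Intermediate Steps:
v(j) = -648 + j
H/301695 - 21506/v(-229) = 374163/301695 - 21506/(-648 - 229) = 374163*(1/301695) - 21506/(-877) = 124721/100565 - 21506*(-1/877) = 124721/100565 + 21506/877 = 2272131207/88195505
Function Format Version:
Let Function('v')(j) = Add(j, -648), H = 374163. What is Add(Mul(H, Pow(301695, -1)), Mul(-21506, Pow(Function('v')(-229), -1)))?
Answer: Rational(2272131207, 88195505) ≈ 25.762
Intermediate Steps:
Function('v')(j) = Add(-648, j)
Add(Mul(H, Pow(301695, -1)), Mul(-21506, Pow(Function('v')(-229), -1))) = Add(Mul(374163, Pow(301695, -1)), Mul(-21506, Pow(Add(-648, -229), -1))) = Add(Mul(374163, Rational(1, 301695)), Mul(-21506, Pow(-877, -1))) = Add(Rational(124721, 100565), Mul(-21506, Rational(-1, 877))) = Add(Rational(124721, 100565), Rational(21506, 877)) = Rational(2272131207, 88195505)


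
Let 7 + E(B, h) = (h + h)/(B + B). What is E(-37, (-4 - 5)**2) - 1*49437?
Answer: -1829509/37 ≈ -49446.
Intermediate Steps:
E(B, h) = -7 + h/B (E(B, h) = -7 + (h + h)/(B + B) = -7 + (2*h)/((2*B)) = -7 + (2*h)*(1/(2*B)) = -7 + h/B)
E(-37, (-4 - 5)**2) - 1*49437 = (-7 + (-4 - 5)**2/(-37)) - 1*49437 = (-7 + (-9)**2*(-1/37)) - 49437 = (-7 + 81*(-1/37)) - 49437 = (-7 - 81/37) - 49437 = -340/37 - 49437 = -1829509/37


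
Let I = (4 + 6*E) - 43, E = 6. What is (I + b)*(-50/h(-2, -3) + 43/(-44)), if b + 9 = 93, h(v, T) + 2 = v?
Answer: 41067/44 ≈ 933.34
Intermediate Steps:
h(v, T) = -2 + v
b = 84 (b = -9 + 93 = 84)
I = -3 (I = (4 + 6*6) - 43 = (4 + 36) - 43 = 40 - 43 = -3)
(I + b)*(-50/h(-2, -3) + 43/(-44)) = (-3 + 84)*(-50/(-2 - 2) + 43/(-44)) = 81*(-50/(-4) + 43*(-1/44)) = 81*(-50*(-¼) - 43/44) = 81*(25/2 - 43/44) = 81*(507/44) = 41067/44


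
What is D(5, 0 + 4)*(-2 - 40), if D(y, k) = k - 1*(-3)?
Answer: -294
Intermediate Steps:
D(y, k) = 3 + k (D(y, k) = k + 3 = 3 + k)
D(5, 0 + 4)*(-2 - 40) = (3 + (0 + 4))*(-2 - 40) = (3 + 4)*(-42) = 7*(-42) = -294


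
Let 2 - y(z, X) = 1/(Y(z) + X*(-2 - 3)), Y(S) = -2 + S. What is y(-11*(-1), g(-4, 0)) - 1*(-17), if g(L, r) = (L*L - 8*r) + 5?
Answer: 1825/96 ≈ 19.010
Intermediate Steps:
g(L, r) = 5 + L**2 - 8*r (g(L, r) = (L**2 - 8*r) + 5 = 5 + L**2 - 8*r)
y(z, X) = 2 - 1/(-2 + z - 5*X) (y(z, X) = 2 - 1/((-2 + z) + X*(-2 - 3)) = 2 - 1/((-2 + z) + X*(-5)) = 2 - 1/((-2 + z) - 5*X) = 2 - 1/(-2 + z - 5*X))
y(-11*(-1), g(-4, 0)) - 1*(-17) = (5 - (-22)*(-1) + 10*(5 + (-4)**2 - 8*0))/(2 - (-11)*(-1) + 5*(5 + (-4)**2 - 8*0)) - 1*(-17) = (5 - 2*11 + 10*(5 + 16 + 0))/(2 - 1*11 + 5*(5 + 16 + 0)) + 17 = (5 - 22 + 10*21)/(2 - 11 + 5*21) + 17 = (5 - 22 + 210)/(2 - 11 + 105) + 17 = 193/96 + 17 = 1825/96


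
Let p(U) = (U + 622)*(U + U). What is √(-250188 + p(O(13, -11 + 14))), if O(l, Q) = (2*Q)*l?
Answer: 2*I*√35247 ≈ 375.48*I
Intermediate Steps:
O(l, Q) = 2*Q*l
p(U) = 2*U*(622 + U) (p(U) = (622 + U)*(2*U) = 2*U*(622 + U))
√(-250188 + p(O(13, -11 + 14))) = √(-250188 + 2*(2*(-11 + 14)*13)*(622 + 2*(-11 + 14)*13)) = √(-250188 + 2*(2*3*13)*(622 + 2*3*13)) = √(-250188 + 2*78*(622 + 78)) = √(-250188 + 2*78*700) = √(-250188 + 109200) = √(-140988) = 2*I*√35247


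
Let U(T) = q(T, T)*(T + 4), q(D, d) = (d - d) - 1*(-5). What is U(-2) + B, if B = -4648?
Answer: -4638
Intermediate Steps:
q(D, d) = 5 (q(D, d) = 0 + 5 = 5)
U(T) = 20 + 5*T (U(T) = 5*(T + 4) = 5*(4 + T) = 20 + 5*T)
U(-2) + B = (20 + 5*(-2)) - 4648 = (20 - 10) - 4648 = 10 - 4648 = -4638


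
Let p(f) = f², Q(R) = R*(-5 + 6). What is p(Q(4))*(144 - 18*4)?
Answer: 1152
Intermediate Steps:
Q(R) = R (Q(R) = R*1 = R)
p(Q(4))*(144 - 18*4) = 4²*(144 - 18*4) = 16*(144 - 72) = 16*72 = 1152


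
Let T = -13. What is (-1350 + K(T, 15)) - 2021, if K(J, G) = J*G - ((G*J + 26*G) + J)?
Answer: -3748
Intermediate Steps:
K(J, G) = -J - 26*G (K(J, G) = G*J - ((26*G + G*J) + J) = G*J - (J + 26*G + G*J) = G*J + (-J - 26*G - G*J) = -J - 26*G)
(-1350 + K(T, 15)) - 2021 = (-1350 + (-1*(-13) - 26*15)) - 2021 = (-1350 + (13 - 390)) - 2021 = (-1350 - 377) - 2021 = -1727 - 2021 = -3748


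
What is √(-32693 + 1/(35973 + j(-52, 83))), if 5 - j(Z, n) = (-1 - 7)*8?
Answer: I*√42469049266410/36042 ≈ 180.81*I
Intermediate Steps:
j(Z, n) = 69 (j(Z, n) = 5 - (-1 - 7)*8 = 5 - (-8)*8 = 5 - 1*(-64) = 5 + 64 = 69)
√(-32693 + 1/(35973 + j(-52, 83))) = √(-32693 + 1/(35973 + 69)) = √(-32693 + 1/36042) = √(-1178321105/36042) = I*√42469049266410/36042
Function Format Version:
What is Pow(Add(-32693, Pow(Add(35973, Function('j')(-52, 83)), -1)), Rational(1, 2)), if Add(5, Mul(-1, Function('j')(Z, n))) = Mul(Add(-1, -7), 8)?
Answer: Mul(Rational(1, 36042), I, Pow(42469049266410, Rational(1, 2))) ≈ Mul(180.81, I)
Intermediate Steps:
Function('j')(Z, n) = 69 (Function('j')(Z, n) = Add(5, Mul(-1, Mul(Add(-1, -7), 8))) = Add(5, Mul(-1, Mul(-8, 8))) = Add(5, Mul(-1, -64)) = Add(5, 64) = 69)
Pow(Add(-32693, Pow(Add(35973, Function('j')(-52, 83)), -1)), Rational(1, 2)) = Pow(Add(-32693, Pow(Add(35973, 69), -1)), Rational(1, 2)) = Pow(Add(-32693, Pow(36042, -1)), Rational(1, 2)) = Pow(Add(-32693, Rational(1, 36042)), Rational(1, 2)) = Pow(Rational(-1178321105, 36042), Rational(1, 2)) = Mul(Rational(1, 36042), I, Pow(42469049266410, Rational(1, 2)))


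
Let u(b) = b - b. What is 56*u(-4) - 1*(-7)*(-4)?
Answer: -28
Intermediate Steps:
u(b) = 0
56*u(-4) - 1*(-7)*(-4) = 56*0 - 1*(-7)*(-4) = 0 + 7*(-4) = 0 - 28 = -28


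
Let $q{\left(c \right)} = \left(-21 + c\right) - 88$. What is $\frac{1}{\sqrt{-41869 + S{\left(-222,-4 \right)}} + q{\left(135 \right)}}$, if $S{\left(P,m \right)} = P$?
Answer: $\frac{26}{42767} - \frac{7 i \sqrt{859}}{42767} \approx 0.00060795 - 0.0047972 i$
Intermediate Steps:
$q{\left(c \right)} = -109 + c$ ($q{\left(c \right)} = \left(-21 + c\right) - 88 = -109 + c$)
$\frac{1}{\sqrt{-41869 + S{\left(-222,-4 \right)}} + q{\left(135 \right)}} = \frac{1}{\sqrt{-41869 - 222} + \left(-109 + 135\right)} = \frac{1}{\sqrt{-42091} + 26} = \frac{1}{7 i \sqrt{859} + 26} = \frac{1}{26 + 7 i \sqrt{859}}$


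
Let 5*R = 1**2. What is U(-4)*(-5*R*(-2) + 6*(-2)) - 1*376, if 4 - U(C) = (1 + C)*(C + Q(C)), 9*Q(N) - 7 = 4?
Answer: -998/3 ≈ -332.67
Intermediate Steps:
Q(N) = 11/9 (Q(N) = 7/9 + (1/9)*4 = 7/9 + 4/9 = 11/9)
U(C) = 4 - (1 + C)*(11/9 + C) (U(C) = 4 - (1 + C)*(C + 11/9) = 4 - (1 + C)*(11/9 + C))
R = 1/5 (R = (1/5)*1**2 = (1/5)*1 = 1/5 ≈ 0.20000)
U(-4)*(-5*R*(-2) + 6*(-2)) - 1*376 = (25/9 - 1*(-4)**2 - 20/9*(-4))*(-5*1/5*(-2) + 6*(-2)) - 1*376 = (25/9 - 1*16 + 80/9)*(-1*(-2) - 12) - 376 = (25/9 - 16 + 80/9)*(2 - 12) - 376 = -13/3*(-10) - 376 = 130/3 - 376 = -998/3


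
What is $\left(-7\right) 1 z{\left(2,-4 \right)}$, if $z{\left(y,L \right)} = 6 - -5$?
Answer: $-77$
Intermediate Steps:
$z{\left(y,L \right)} = 11$ ($z{\left(y,L \right)} = 6 + 5 = 11$)
$\left(-7\right) 1 z{\left(2,-4 \right)} = \left(-7\right) 1 \cdot 11 = \left(-7\right) 11 = -77$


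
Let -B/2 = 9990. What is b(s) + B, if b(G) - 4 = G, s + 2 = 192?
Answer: -19786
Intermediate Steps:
s = 190 (s = -2 + 192 = 190)
b(G) = 4 + G
B = -19980 (B = -2*9990 = -19980)
b(s) + B = (4 + 190) - 19980 = 194 - 19980 = -19786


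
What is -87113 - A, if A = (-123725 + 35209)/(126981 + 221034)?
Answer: -30316542179/348015 ≈ -87113.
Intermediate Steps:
A = -88516/348015 ≈ -0.25435
-87113 - A = -87113 - 1*(-88516/348015) = -87113 + 88516/348015 = -30316542179/348015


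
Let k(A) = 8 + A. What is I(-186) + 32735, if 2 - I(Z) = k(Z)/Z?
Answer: 3044452/93 ≈ 32736.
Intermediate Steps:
I(Z) = 2 - (8 + Z)/Z
I(-186) + 32735 = (-8 - 186)/(-186) + 32735 = -1/186*(-194) + 32735 = 97/93 + 32735 = 3044452/93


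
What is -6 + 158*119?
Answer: 18796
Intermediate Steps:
-6 + 158*119 = -6 + 18802 = 18796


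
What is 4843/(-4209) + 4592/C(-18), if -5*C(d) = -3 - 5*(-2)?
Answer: -13810363/4209 ≈ -3281.1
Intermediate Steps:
C(d) = -7/5 (C(d) = -(-3 - 5*(-2))/5 = -(-3 + 10)/5 = -⅕*7 = -7/5)
4843/(-4209) + 4592/C(-18) = 4843/(-4209) + 4592/(-7/5) = 4843*(-1/4209) + 4592*(-5/7) = -4843/4209 - 3280 = -13810363/4209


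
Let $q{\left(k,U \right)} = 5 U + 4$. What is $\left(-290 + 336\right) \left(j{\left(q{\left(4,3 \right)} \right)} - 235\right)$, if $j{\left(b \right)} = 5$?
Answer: $-10580$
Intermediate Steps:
$q{\left(k,U \right)} = 4 + 5 U$
$\left(-290 + 336\right) \left(j{\left(q{\left(4,3 \right)} \right)} - 235\right) = \left(-290 + 336\right) \left(5 - 235\right) = 46 \left(-230\right) = -10580$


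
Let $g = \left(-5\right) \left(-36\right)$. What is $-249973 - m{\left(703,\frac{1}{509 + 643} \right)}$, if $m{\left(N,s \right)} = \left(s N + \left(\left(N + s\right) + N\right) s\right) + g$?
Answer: $- \frac{331981476481}{1327104} \approx -2.5015 \cdot 10^{5}$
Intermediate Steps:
$g = 180$
$m{\left(N,s \right)} = 180 + N s + s \left(s + 2 N\right)$ ($m{\left(N,s \right)} = \left(s N + \left(\left(N + s\right) + N\right) s\right) + 180 = \left(N s + \left(s + 2 N\right) s\right) + 180 = \left(N s + s \left(s + 2 N\right)\right) + 180 = 180 + N s + s \left(s + 2 N\right)$)
$-249973 - m{\left(703,\frac{1}{509 + 643} \right)} = -249973 - \left(180 + \left(\frac{1}{509 + 643}\right)^{2} + 3 \cdot 703 \frac{1}{509 + 643}\right) = -249973 - \left(180 + \left(\frac{1}{1152}\right)^{2} + 3 \cdot 703 \cdot \frac{1}{1152}\right) = -249973 - \left(180 + \frac{1}{1327104} + \frac{703}{384}\right) = -249973 - \frac{241308289}{1327104} = - \frac{331981476481}{1327104}$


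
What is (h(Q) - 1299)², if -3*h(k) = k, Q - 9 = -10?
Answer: 15178816/9 ≈ 1.6865e+6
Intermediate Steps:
Q = -1 (Q = 9 - 10 = -1)
h(k) = -k/3
(h(Q) - 1299)² = (-⅓*(-1) - 1299)² = (⅓ - 1299)² = (-3896/3)² = 15178816/9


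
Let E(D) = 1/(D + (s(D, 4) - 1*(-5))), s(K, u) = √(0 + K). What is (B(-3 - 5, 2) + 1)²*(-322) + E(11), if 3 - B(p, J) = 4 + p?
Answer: -5048944/245 - √11/245 ≈ -20608.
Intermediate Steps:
B(p, J) = -1 - p (B(p, J) = 3 - (4 + p) = 3 + (-4 - p) = -1 - p)
s(K, u) = √K
E(D) = 1/(5 + D + √D) (E(D) = 1/(D + (√D - 1*(-5))) = 1/(D + (√D + 5)) = 1/(D + (5 + √D)) = 1/(5 + D + √D))
(B(-3 - 5, 2) + 1)²*(-322) + E(11) = ((-1 - (-3 - 5)) + 1)²*(-322) + 1/(5 + 11 + √11) = ((-1 - 1*(-8)) + 1)²*(-322) + 1/(16 + √11) = ((-1 + 8) + 1)²*(-322) + 1/(16 + √11) = (7 + 1)²*(-322) + 1/(16 + √11) = 8²*(-322) + 1/(16 + √11) = 64*(-322) + 1/(16 + √11) = -20608 + 1/(16 + √11)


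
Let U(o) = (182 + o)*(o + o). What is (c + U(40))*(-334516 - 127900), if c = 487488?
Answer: -233634759168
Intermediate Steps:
U(o) = 2*o*(182 + o) (U(o) = (182 + o)*(2*o) = 2*o*(182 + o))
(c + U(40))*(-334516 - 127900) = (487488 + 2*40*(182 + 40))*(-334516 - 127900) = (487488 + 2*40*222)*(-462416) = (487488 + 17760)*(-462416) = 505248*(-462416) = -233634759168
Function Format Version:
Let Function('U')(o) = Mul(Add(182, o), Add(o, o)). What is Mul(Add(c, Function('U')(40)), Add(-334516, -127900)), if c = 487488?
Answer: -233634759168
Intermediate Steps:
Function('U')(o) = Mul(2, o, Add(182, o)) (Function('U')(o) = Mul(Add(182, o), Mul(2, o)) = Mul(2, o, Add(182, o)))
Mul(Add(c, Function('U')(40)), Add(-334516, -127900)) = Mul(Add(487488, Mul(2, 40, Add(182, 40))), Add(-334516, -127900)) = Mul(Add(487488, Mul(2, 40, 222)), -462416) = Mul(Add(487488, 17760), -462416) = Mul(505248, -462416) = -233634759168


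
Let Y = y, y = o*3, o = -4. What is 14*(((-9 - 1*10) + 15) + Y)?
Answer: -224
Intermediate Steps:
y = -12 (y = -4*3 = -12)
Y = -12
14*(((-9 - 1*10) + 15) + Y) = 14*(((-9 - 1*10) + 15) - 12) = 14*(((-9 - 10) + 15) - 12) = 14*((-19 + 15) - 12) = 14*(-4 - 12) = 14*(-16) = -224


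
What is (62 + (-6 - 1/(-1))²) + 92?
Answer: 179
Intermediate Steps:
(62 + (-6 - 1/(-1))²) + 92 = (62 + (-6 - 1*(-1))²) + 92 = (62 + (-6 + 1)²) + 92 = (62 + (-5)²) + 92 = (62 + 25) + 92 = 87 + 92 = 179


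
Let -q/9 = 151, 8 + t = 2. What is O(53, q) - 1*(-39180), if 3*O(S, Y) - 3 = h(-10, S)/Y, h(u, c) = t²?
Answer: 17748989/453 ≈ 39181.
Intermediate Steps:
t = -6 (t = -8 + 2 = -6)
q = -1359 (q = -9*151 = -1359)
h(u, c) = 36 (h(u, c) = (-6)² = 36)
O(S, Y) = 1 + 12/Y (O(S, Y) = 1 + (36/Y)/3 = 1 + 12/Y)
O(53, q) - 1*(-39180) = (12 - 1359)/(-1359) - 1*(-39180) = -1/1359*(-1347) + 39180 = 449/453 + 39180 = 17748989/453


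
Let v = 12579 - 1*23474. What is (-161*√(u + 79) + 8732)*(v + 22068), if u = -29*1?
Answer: 97562636 - 8994265*√2 ≈ 8.4843e+7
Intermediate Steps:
u = -29
v = -10895 (v = 12579 - 23474 = -10895)
(-161*√(u + 79) + 8732)*(v + 22068) = (-161*√(-29 + 79) + 8732)*(-10895 + 22068) = (-805*√2 + 8732)*11173 = (8732 - 805*√2)*11173 = 97562636 - 8994265*√2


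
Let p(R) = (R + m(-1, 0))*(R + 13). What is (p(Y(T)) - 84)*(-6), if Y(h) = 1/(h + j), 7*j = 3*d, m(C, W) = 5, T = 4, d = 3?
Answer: 127800/1369 ≈ 93.353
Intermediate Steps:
j = 9/7 (j = (3*3)/7 = (1/7)*9 = 9/7 ≈ 1.2857)
Y(h) = 1/(9/7 + h) (Y(h) = 1/(h + 9/7) = 1/(9/7 + h))
p(R) = (5 + R)*(13 + R) (p(R) = (R + 5)*(R + 13) = (5 + R)*(13 + R))
(p(Y(T)) - 84)*(-6) = ((65 + (7/(9 + 7*4))**2 + 18*(7/(9 + 7*4))) - 84)*(-6) = ((65 + (7/(9 + 28))**2 + 18*(7/(9 + 28))) - 84)*(-6) = ((65 + (7/37)**2 + 18*(7/37)) - 84)*(-6) = ((65 + 49/1369 + 126/37) - 84)*(-6) = (93696/1369 - 84)*(-6) = -21300/1369*(-6) = 127800/1369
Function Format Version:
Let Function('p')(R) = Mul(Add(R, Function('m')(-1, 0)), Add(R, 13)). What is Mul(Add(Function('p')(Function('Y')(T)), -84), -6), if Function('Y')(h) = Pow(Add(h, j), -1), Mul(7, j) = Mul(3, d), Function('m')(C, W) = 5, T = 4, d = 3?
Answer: Rational(127800, 1369) ≈ 93.353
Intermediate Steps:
j = Rational(9, 7) (j = Mul(Rational(1, 7), Mul(3, 3)) = Mul(Rational(1, 7), 9) = Rational(9, 7) ≈ 1.2857)
Function('Y')(h) = Pow(Add(Rational(9, 7), h), -1) (Function('Y')(h) = Pow(Add(h, Rational(9, 7)), -1) = Pow(Add(Rational(9, 7), h), -1))
Function('p')(R) = Mul(Add(5, R), Add(13, R)) (Function('p')(R) = Mul(Add(R, 5), Add(R, 13)) = Mul(Add(5, R), Add(13, R)))
Mul(Add(Function('p')(Function('Y')(T)), -84), -6) = Mul(Add(Add(65, Pow(Mul(7, Pow(Add(9, Mul(7, 4)), -1)), 2), Mul(18, Mul(7, Pow(Add(9, Mul(7, 4)), -1)))), -84), -6) = Mul(Add(Add(65, Pow(Mul(7, Pow(Add(9, 28), -1)), 2), Mul(18, Mul(7, Pow(Add(9, 28), -1)))), -84), -6) = Mul(Add(Add(65, Pow(Mul(7, Pow(37, -1)), 2), Mul(18, Mul(7, Pow(37, -1)))), -84), -6) = Mul(Add(Add(65, Pow(Mul(7, Rational(1, 37)), 2), Mul(18, Mul(7, Rational(1, 37)))), -84), -6) = Mul(Add(Add(65, Pow(Rational(7, 37), 2), Mul(18, Rational(7, 37))), -84), -6) = Mul(Add(Add(65, Rational(49, 1369), Rational(126, 37)), -84), -6) = Mul(Add(Rational(93696, 1369), -84), -6) = Mul(Rational(-21300, 1369), -6) = Rational(127800, 1369)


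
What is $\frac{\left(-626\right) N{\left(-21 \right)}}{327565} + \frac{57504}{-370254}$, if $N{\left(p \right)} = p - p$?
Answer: $- \frac{9584}{61709} \approx -0.15531$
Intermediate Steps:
$N{\left(p \right)} = 0$
$\frac{\left(-626\right) N{\left(-21 \right)}}{327565} + \frac{57504}{-370254} = \frac{\left(-626\right) 0}{327565} + \frac{57504}{-370254} = 0 \cdot \frac{1}{327565} + 57504 \left(- \frac{1}{370254}\right) = 0 - \frac{9584}{61709} = - \frac{9584}{61709}$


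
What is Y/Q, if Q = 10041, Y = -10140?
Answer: -3380/3347 ≈ -1.0099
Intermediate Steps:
Y/Q = -10140/10041 = -10140*1/10041 = -3380/3347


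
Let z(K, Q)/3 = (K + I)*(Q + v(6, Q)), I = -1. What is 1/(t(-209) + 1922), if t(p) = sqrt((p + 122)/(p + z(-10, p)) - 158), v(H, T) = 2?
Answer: 12727484/24463270611 - I*sqrt(6929015786)/24463270611 ≈ 0.00052027 - 3.4027e-6*I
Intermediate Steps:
z(K, Q) = 3*(-1 + K)*(2 + Q) (z(K, Q) = 3*((K - 1)*(Q + 2)) = 3*((-1 + K)*(2 + Q)) = 3*(-1 + K)*(2 + Q))
t(p) = sqrt(-158 + (122 + p)/(-66 - 32*p)) (t(p) = sqrt((p + 122)/(p + (-6 - 3*p + 6*(-10) + 3*(-10)*p)) - 158) = sqrt((122 + p)/(p + (-6 - 3*p - 60 - 30*p)) - 158) = sqrt((122 + p)/(p + (-66 - 33*p)) - 158) = sqrt((122 + p)/(-66 - 32*p) - 158) = sqrt(-158 + (122 + p)/(-66 - 32*p)))
1/(t(-209) + 1922) = 1/(sqrt(2)*sqrt((-10550 - 5057*(-209))/(33 + 16*(-209)))/2 + 1922) = 1/(sqrt(2)*sqrt((-10550 + 1056913)/(33 - 3344))/2 + 1922) = 1/(sqrt(2)*sqrt(1046363/(-3311))/2 + 1922) = 1/(sqrt(2)*sqrt(-1/3311*1046363)/2 + 1922) = 1/(sqrt(2)*sqrt(-1046363/3311)/2 + 1922) = 1/(sqrt(2)*(I*sqrt(3464507893)/3311)/2 + 1922) = 1/(I*sqrt(6929015786)/6622 + 1922) = 1/(1922 + I*sqrt(6929015786)/6622)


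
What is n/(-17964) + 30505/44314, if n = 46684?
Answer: -380190739/199014174 ≈ -1.9104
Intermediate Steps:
n/(-17964) + 30505/44314 = 46684/(-17964) + 30505/44314 = 46684*(-1/17964) + 30505*(1/44314) = -11671/4491 + 30505/44314 = -380190739/199014174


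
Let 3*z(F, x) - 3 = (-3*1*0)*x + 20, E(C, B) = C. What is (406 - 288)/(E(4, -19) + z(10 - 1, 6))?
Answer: 354/35 ≈ 10.114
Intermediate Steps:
z(F, x) = 23/3 (z(F, x) = 1 + ((-3*1*0)*x + 20)/3 = 1 + ((-3*0)*x + 20)/3 = 1 + (0*x + 20)/3 = 1 + (0 + 20)/3 = 1 + (1/3)*20 = 1 + 20/3 = 23/3)
(406 - 288)/(E(4, -19) + z(10 - 1, 6)) = (406 - 288)/(4 + 23/3) = 118/(35/3) = 118*(3/35) = 354/35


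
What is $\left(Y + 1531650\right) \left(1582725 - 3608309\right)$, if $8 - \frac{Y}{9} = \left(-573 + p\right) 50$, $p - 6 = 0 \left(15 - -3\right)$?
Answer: $-3619459333248$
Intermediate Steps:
$p = 6$ ($p = 6 + 0 \left(15 - -3\right) = 6 + 0 \left(15 + \left(-4 + 7\right)\right) = 6 + 0 \left(15 + 3\right) = 6 + 0 \cdot 18 = 6 + 0 = 6$)
$Y = 255222$ ($Y = 72 - 9 \left(-573 + 6\right) 50 = 72 - 9 \left(\left(-567\right) 50\right) = 72 - -255150 = 72 + 255150 = 255222$)
$\left(Y + 1531650\right) \left(1582725 - 3608309\right) = \left(255222 + 1531650\right) \left(1582725 - 3608309\right) = 1786872 \left(-2025584\right) = -3619459333248$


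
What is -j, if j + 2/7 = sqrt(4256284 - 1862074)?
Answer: 2/7 - sqrt(2394210) ≈ -1547.0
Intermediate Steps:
j = -2/7 + sqrt(2394210) (j = -2/7 + sqrt(4256284 - 1862074) = -2/7 + sqrt(2394210) ≈ 1547.0)
-j = -(-2/7 + sqrt(2394210)) = 2/7 - sqrt(2394210)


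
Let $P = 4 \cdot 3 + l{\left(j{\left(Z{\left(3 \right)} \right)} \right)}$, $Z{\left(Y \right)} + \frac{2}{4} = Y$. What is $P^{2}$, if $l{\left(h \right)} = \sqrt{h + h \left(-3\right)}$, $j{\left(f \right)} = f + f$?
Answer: $\left(12 + i \sqrt{10}\right)^{2} \approx 134.0 + 75.895 i$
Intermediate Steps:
$Z{\left(Y \right)} = - \frac{1}{2} + Y$
$j{\left(f \right)} = 2 f$
$l{\left(h \right)} = \sqrt{2} \sqrt{- h}$ ($l{\left(h \right)} = \sqrt{h - 3 h} = \sqrt{- 2 h} = \sqrt{2} \sqrt{- h}$)
$P = 12 + i \sqrt{10}$ ($P = 4 \cdot 3 + \sqrt{2} \sqrt{- 2 \left(- \frac{1}{2} + 3\right)} = 12 + \sqrt{2} \sqrt{- \frac{2 \cdot 5}{2}} = 12 + \sqrt{2} \sqrt{\left(-1\right) 5} = 12 + \sqrt{2} \sqrt{-5} = 12 + \sqrt{2} i \sqrt{5} = 12 + i \sqrt{10} \approx 12.0 + 3.1623 i$)
$P^{2} = \left(12 + i \sqrt{10}\right)^{2}$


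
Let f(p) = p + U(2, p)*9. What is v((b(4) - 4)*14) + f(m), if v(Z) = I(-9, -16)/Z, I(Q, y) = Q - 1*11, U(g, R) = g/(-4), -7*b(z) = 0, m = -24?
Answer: -197/7 ≈ -28.143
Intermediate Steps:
b(z) = 0 (b(z) = -1/7*0 = 0)
U(g, R) = -g/4 (U(g, R) = g*(-1/4) = -g/4)
I(Q, y) = -11 + Q (I(Q, y) = Q - 11 = -11 + Q)
v(Z) = -20/Z (v(Z) = (-11 - 9)/Z = -20/Z)
f(p) = -9/2 + p (f(p) = p - 1/4*2*9 = p - 1/2*9 = p - 9/2 = -9/2 + p)
v((b(4) - 4)*14) + f(m) = -20*1/(14*(0 - 4)) + (-9/2 - 24) = -20/((-4*14)) - 57/2 = -20/(-56) - 57/2 = -20*(-1/56) - 57/2 = 5/14 - 57/2 = -197/7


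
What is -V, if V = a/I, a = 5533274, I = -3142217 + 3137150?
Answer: 5533274/5067 ≈ 1092.0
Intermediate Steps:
I = -5067
V = -5533274/5067 (V = 5533274/(-5067) = 5533274*(-1/5067) = -5533274/5067 ≈ -1092.0)
-V = -1*(-5533274/5067) = 5533274/5067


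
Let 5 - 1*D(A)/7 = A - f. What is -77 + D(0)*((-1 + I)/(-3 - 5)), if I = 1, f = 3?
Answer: -77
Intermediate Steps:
D(A) = 56 - 7*A (D(A) = 35 - 7*(A - 1*3) = 35 - 7*(A - 3) = 35 - 7*(-3 + A) = 35 + (21 - 7*A) = 56 - 7*A)
-77 + D(0)*((-1 + I)/(-3 - 5)) = -77 + (56 - 7*0)*((-1 + 1)/(-3 - 5)) = -77 + (56 + 0)*(0/(-8)) = -77 + 56*(-⅛*0) = -77 + 56*0 = -77 + 0 = -77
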